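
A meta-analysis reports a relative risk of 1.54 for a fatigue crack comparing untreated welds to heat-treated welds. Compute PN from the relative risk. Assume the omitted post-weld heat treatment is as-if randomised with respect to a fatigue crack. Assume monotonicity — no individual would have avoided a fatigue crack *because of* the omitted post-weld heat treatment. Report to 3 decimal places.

Under exogeneity and monotonicity, PN = (RR − 1) / RR = 1 − 1/RR.
PN = (1.54 − 1) / 1.54 = 0.54 / 1.54 ≈ 0.3506

PN ≈ 0.351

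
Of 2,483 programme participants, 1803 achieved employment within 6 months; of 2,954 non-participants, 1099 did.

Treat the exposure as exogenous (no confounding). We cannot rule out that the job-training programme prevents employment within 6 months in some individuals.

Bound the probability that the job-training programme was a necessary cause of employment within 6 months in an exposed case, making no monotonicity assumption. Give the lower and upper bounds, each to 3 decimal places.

p₁ = P(outcome | exposed) = 1803/2483 = 0.72614
p₀ = P(outcome | unexposed) = 1099/2954 = 0.37204
Under exogeneity alone the bounds on PN are max{0,(p₁−p₀)/p₁} ≤ PN ≤ min{1,(1−p₀)/p₁}.
  lower = (p₁ − p₀)/p₁ = 0.3541 / 0.72614 ≈ 0.4876
  upper = min{1, (1 − p₀)/p₁} = 0.62796 / 0.72614 ≈ 0.8648

0.488 ≤ PN ≤ 0.865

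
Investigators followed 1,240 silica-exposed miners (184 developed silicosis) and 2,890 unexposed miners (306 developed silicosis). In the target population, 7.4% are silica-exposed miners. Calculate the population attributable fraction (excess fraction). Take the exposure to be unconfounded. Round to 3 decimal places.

p₁ = P(outcome | exposed) = 184/1240 = 0.14839
p₀ = P(outcome | unexposed) = 306/2890 = 0.10588
Overall risk P(Y=1) = π·p₁ + (1−π)·p₀ = 0.074×0.14839 + 0.926×0.10588 = 0.10903.
Under exogeneity, PAF = [P(Y=1) − p₀] / P(Y=1).
PAF = (0.10903 − 0.10588) / 0.10903 ≈ 0.0288

PAF ≈ 0.029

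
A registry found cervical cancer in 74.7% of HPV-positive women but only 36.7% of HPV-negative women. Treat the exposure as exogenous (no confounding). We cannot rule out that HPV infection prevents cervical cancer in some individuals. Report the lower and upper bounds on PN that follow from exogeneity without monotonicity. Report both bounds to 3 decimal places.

p₁ = 0.747, p₀ = 0.367.
Under exogeneity alone the bounds on PN are max{0,(p₁−p₀)/p₁} ≤ PN ≤ min{1,(1−p₀)/p₁}.
  lower = (p₁ − p₀)/p₁ = 0.38 / 0.747 ≈ 0.5087
  upper = min{1, (1 − p₀)/p₁} = 0.633 / 0.747 ≈ 0.8474

0.509 ≤ PN ≤ 0.847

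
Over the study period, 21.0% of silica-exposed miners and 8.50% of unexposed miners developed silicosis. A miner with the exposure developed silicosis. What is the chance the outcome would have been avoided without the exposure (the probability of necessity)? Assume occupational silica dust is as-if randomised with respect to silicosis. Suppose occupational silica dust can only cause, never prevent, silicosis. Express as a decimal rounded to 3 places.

p₁ = 0.21, p₀ = 0.085.
Under exogeneity and monotonicity, PN = (p₁ − p₀) / p₁.
PN = (0.21 − 0.085) / 0.21 = 0.125 / 0.21 ≈ 0.5952

PN ≈ 0.595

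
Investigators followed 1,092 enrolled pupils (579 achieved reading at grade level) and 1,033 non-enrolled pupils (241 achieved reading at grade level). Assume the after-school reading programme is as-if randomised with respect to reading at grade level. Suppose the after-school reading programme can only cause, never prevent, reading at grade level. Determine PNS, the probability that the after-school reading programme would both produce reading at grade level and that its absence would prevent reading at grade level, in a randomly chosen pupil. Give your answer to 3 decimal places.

p₁ = P(outcome | exposed) = 579/1092 = 0.53022
p₀ = P(outcome | unexposed) = 241/1033 = 0.2333
Under exogeneity and monotonicity, PNS = p₁ − p₀.
PNS = 0.53022 − 0.2333 = 0.29692

PNS ≈ 0.297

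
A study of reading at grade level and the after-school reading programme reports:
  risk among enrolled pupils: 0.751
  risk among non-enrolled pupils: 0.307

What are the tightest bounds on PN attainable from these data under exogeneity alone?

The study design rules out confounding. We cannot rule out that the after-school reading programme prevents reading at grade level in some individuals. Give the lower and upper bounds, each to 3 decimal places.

Let p₁ = 0.751, p₀ = 0.307.
Under exogeneity alone the bounds on PN are max{0,(p₁−p₀)/p₁} ≤ PN ≤ min{1,(1−p₀)/p₁}.
  lower = (p₁ − p₀)/p₁ = 0.444 / 0.751 ≈ 0.5912
  upper = min{1, (1 − p₀)/p₁} = 0.693 / 0.751 ≈ 0.9228

0.591 ≤ PN ≤ 0.923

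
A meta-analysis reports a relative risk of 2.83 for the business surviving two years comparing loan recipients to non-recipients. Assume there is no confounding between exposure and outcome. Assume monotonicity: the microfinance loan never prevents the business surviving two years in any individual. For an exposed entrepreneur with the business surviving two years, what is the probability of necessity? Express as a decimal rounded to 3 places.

PN ≈ 0.647

Under exogeneity and monotonicity, PN = (RR − 1) / RR = 1 − 1/RR.
PN = (2.83 − 1) / 2.83 = 1.83 / 2.83 ≈ 0.6466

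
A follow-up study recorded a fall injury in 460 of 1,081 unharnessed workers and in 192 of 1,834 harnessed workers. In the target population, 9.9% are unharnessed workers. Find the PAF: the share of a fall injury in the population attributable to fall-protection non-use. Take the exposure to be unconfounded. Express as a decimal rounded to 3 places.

PAF ≈ 0.233

p₁ = P(outcome | exposed) = 460/1081 = 0.42553
p₀ = P(outcome | unexposed) = 192/1834 = 0.10469
Overall risk P(Y=1) = π·p₁ + (1−π)·p₀ = 0.099×0.42553 + 0.901×0.10469 = 0.13645.
Under exogeneity, PAF = [P(Y=1) − p₀] / P(Y=1).
PAF = (0.13645 − 0.10469) / 0.13645 ≈ 0.2328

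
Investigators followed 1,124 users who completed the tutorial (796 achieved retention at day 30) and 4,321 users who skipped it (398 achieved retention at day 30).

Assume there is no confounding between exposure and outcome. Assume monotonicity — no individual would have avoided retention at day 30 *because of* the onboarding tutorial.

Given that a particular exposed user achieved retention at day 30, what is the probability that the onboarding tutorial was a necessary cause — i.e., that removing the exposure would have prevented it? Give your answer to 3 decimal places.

p₁ = P(outcome | exposed) = 796/1124 = 0.70819
p₀ = P(outcome | unexposed) = 398/4321 = 0.092108
Under exogeneity and monotonicity, PN = (p₁ − p₀) / p₁.
PN = (0.70819 − 0.092108) / 0.70819 = 0.61608 / 0.70819 ≈ 0.8699

PN ≈ 0.870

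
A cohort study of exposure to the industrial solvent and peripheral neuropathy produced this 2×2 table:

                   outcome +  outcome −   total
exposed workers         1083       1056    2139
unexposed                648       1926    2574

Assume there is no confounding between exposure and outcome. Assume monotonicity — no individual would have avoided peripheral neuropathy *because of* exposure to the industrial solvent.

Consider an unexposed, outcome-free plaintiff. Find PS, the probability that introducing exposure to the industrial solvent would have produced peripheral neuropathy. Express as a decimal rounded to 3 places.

PS ≈ 0.340

p₁ = P(outcome | exposed) = 1083/2139 = 0.50631
p₀ = P(outcome | unexposed) = 648/2574 = 0.25175
Under exogeneity and monotonicity, PS = (p₁ − p₀) / (1 − p₀).
PS = (0.50631 − 0.25175) / (1 − 0.25175) = 0.25456 / 0.74825 ≈ 0.3402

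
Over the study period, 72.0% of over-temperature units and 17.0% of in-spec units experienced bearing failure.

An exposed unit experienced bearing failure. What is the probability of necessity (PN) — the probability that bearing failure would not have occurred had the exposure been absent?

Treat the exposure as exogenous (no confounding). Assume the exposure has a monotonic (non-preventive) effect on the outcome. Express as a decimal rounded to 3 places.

p₁ = 0.72, p₀ = 0.17.
Under exogeneity and monotonicity, PN = (p₁ − p₀) / p₁.
PN = (0.72 − 0.17) / 0.72 = 0.55 / 0.72 ≈ 0.7639

PN ≈ 0.764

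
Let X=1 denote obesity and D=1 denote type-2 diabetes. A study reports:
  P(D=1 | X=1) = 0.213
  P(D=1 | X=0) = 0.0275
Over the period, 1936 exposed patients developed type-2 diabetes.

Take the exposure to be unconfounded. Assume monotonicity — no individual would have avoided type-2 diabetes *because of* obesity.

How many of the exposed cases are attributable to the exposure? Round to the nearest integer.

about 1686 cases

Let p₁ = 0.213, p₀ = 0.0275.
PN = (p₁ − p₀)/p₁ = (0.213 − 0.0275) / 0.213 ≈ 0.87089.
Attributable cases ≈ PN × (exposed cases) = 0.87089 × 1936 ≈ 1686.05.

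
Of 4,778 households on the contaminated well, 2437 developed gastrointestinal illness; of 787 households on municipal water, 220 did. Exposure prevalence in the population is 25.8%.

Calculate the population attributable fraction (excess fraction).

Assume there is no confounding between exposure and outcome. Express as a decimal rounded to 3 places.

p₁ = P(outcome | exposed) = 2437/4778 = 0.51005
p₀ = P(outcome | unexposed) = 220/787 = 0.27954
Overall risk P(Y=1) = π·p₁ + (1−π)·p₀ = 0.258×0.51005 + 0.742×0.27954 = 0.33901.
Under exogeneity, PAF = [P(Y=1) − p₀] / P(Y=1).
PAF = (0.33901 − 0.27954) / 0.33901 ≈ 0.1754

PAF ≈ 0.175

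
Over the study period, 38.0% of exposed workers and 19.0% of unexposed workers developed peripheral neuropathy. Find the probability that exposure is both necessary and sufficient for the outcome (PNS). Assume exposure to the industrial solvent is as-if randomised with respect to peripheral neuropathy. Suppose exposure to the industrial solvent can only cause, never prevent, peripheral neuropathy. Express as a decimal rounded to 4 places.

p₁ = 0.38, p₀ = 0.19.
Under exogeneity and monotonicity, PNS = p₁ − p₀.
PNS = 0.38 − 0.19 = 0.19

PNS ≈ 0.1900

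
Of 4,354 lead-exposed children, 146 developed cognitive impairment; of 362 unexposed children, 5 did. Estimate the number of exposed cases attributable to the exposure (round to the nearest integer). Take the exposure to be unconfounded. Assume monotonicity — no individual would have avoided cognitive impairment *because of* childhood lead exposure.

p₁ = P(outcome | exposed) = 146/4354 = 0.033532
p₀ = P(outcome | unexposed) = 5/362 = 0.013812
PN = (p₁ − p₀)/p₁ = (0.033532 − 0.013812) / 0.033532 ≈ 0.58810.
Attributable cases ≈ PN × (exposed cases) = 0.58810 × 146 ≈ 85.86.

about 86 cases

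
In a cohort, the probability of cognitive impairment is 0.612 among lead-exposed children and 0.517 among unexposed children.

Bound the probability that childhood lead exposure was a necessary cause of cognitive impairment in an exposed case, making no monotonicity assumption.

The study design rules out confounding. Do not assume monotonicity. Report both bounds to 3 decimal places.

0.155 ≤ PN ≤ 0.789

Let p₁ = 0.612, p₀ = 0.517.
Under exogeneity alone the bounds on PN are max{0,(p₁−p₀)/p₁} ≤ PN ≤ min{1,(1−p₀)/p₁}.
  lower = (p₁ − p₀)/p₁ = 0.095 / 0.612 ≈ 0.1552
  upper = min{1, (1 − p₀)/p₁} = 0.483 / 0.612 ≈ 0.7892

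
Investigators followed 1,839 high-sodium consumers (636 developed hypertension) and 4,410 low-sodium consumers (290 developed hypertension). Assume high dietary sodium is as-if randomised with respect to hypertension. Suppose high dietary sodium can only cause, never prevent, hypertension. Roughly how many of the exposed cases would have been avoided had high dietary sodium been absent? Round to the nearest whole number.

about 515 cases

p₁ = P(outcome | exposed) = 636/1839 = 0.34584
p₀ = P(outcome | unexposed) = 290/4410 = 0.06576
PN = (p₁ − p₀)/p₁ = (0.34584 − 0.06576) / 0.34584 ≈ 0.80986.
Attributable cases ≈ PN × (exposed cases) = 0.80986 × 636 ≈ 515.07.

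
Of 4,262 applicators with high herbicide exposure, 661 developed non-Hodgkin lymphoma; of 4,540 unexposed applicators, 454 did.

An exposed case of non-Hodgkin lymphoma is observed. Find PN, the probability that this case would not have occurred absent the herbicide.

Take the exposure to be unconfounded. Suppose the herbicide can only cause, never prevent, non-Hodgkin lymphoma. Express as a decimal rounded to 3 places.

p₁ = P(outcome | exposed) = 661/4262 = 0.15509
p₀ = P(outcome | unexposed) = 454/4540 = 0.1
Under exogeneity and monotonicity, PN = (p₁ − p₀) / p₁.
PN = (0.15509 − 0.1) / 0.15509 = 0.055092 / 0.15509 ≈ 0.3552

PN ≈ 0.355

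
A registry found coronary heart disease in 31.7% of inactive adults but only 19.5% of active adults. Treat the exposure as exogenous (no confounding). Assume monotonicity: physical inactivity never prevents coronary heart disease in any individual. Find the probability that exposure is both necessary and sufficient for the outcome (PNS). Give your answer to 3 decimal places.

PNS ≈ 0.122

p₁ = 0.317, p₀ = 0.195.
Under exogeneity and monotonicity, PNS = p₁ − p₀.
PNS = 0.317 − 0.195 = 0.122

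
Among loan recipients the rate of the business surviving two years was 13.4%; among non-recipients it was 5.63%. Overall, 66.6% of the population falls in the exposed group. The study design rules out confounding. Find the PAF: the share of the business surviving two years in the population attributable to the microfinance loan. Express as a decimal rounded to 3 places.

PAF ≈ 0.479

p₁ = 0.134, p₀ = 0.0563.
Overall risk P(Y=1) = π·p₁ + (1−π)·p₀ = 0.666×0.134 + 0.334×0.0563 = 0.10805.
Under exogeneity, PAF = [P(Y=1) − p₀] / P(Y=1).
PAF = (0.10805 − 0.0563) / 0.10805 ≈ 0.4789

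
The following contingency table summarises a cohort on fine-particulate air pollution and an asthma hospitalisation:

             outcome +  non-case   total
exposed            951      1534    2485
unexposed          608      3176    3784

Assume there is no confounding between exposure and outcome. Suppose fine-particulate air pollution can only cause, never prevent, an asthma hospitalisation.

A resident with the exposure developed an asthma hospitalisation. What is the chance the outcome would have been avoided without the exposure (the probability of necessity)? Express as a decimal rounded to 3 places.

p₁ = P(outcome | exposed) = 951/2485 = 0.3827
p₀ = P(outcome | unexposed) = 608/3784 = 0.16068
Under exogeneity and monotonicity, PN = (p₁ − p₀)/p₁.
PN = (0.3827 − 0.16068) / 0.3827 ≈ 0.5801

PN ≈ 0.580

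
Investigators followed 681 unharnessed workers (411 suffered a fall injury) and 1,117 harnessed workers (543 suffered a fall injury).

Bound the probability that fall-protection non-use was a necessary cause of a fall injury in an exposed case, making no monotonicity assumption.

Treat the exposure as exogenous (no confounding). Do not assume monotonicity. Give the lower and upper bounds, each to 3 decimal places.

0.195 ≤ PN ≤ 0.851

p₁ = P(outcome | exposed) = 411/681 = 0.60352
p₀ = P(outcome | unexposed) = 543/1117 = 0.48612
Under exogeneity alone the bounds on PN are max{0,(p₁−p₀)/p₁} ≤ PN ≤ min{1,(1−p₀)/p₁}.
  lower = (p₁ − p₀)/p₁ = 0.1174 / 0.60352 ≈ 0.1945
  upper = min{1, (1 − p₀)/p₁} = 0.51388 / 0.60352 ≈ 0.8515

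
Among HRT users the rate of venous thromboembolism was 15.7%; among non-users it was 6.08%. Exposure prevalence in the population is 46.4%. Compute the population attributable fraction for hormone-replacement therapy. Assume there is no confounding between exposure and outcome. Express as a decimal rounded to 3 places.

PAF ≈ 0.423

p₁ = 0.157, p₀ = 0.0608.
Overall risk P(Y=1) = π·p₁ + (1−π)·p₀ = 0.464×0.157 + 0.536×0.0608 = 0.10544.
Under exogeneity, PAF = [P(Y=1) − p₀] / P(Y=1).
PAF = (0.10544 − 0.0608) / 0.10544 ≈ 0.4234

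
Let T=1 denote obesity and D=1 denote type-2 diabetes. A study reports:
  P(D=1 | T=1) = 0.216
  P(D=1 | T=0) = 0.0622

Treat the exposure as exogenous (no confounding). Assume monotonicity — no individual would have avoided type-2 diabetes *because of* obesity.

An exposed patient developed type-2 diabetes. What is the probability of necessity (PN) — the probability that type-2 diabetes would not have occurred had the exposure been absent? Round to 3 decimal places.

PN ≈ 0.712

Let p₁ = 0.216, p₀ = 0.0622.
Under exogeneity and monotonicity, PN = (p₁ − p₀) / p₁.
PN = (0.216 − 0.0622) / 0.216 = 0.1538 / 0.216 ≈ 0.7120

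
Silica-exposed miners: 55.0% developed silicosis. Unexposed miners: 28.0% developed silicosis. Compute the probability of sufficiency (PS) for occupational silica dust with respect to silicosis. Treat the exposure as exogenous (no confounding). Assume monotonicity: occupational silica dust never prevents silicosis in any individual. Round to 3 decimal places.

PS ≈ 0.375

p₁ = 0.55, p₀ = 0.28.
Under exogeneity and monotonicity, PS = (p₁ − p₀) / (1 − p₀).
PS = (0.55 − 0.28) / (1 − 0.28) = 0.27 / 0.72 ≈ 0.3750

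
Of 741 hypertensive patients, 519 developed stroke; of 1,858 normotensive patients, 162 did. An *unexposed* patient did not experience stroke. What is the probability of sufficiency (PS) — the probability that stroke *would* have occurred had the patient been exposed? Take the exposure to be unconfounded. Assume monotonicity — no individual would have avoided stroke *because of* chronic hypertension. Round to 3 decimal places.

p₁ = P(outcome | exposed) = 519/741 = 0.7004
p₀ = P(outcome | unexposed) = 162/1858 = 0.087191
Under exogeneity and monotonicity, PS = (p₁ − p₀) / (1 − p₀).
PS = (0.7004 − 0.087191) / (1 − 0.087191) = 0.61321 / 0.91281 ≈ 0.6718

PS ≈ 0.672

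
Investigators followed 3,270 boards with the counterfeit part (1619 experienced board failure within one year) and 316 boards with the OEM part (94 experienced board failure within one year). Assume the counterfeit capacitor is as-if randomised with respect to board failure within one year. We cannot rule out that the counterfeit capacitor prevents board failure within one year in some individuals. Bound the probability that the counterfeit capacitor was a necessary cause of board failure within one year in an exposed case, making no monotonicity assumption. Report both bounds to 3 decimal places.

p₁ = P(outcome | exposed) = 1619/3270 = 0.49511
p₀ = P(outcome | unexposed) = 94/316 = 0.29747
Under exogeneity alone the bounds on PN are max{0,(p₁−p₀)/p₁} ≤ PN ≤ min{1,(1−p₀)/p₁}.
  lower = (p₁ − p₀)/p₁ = 0.19764 / 0.49511 ≈ 0.3992
  upper = min{1, (1 − p₀)/p₁} = 0.70253 / 0.49511 ≈ 1.4189 → capped at 1

0.399 ≤ PN ≤ 1.000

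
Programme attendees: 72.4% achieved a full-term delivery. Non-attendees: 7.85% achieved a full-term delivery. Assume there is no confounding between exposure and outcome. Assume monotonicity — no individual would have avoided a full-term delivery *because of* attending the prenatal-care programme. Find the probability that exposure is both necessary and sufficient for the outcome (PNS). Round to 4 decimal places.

p₁ = 0.724, p₀ = 0.0785.
Under exogeneity and monotonicity, PNS = p₁ − p₀.
PNS = 0.724 − 0.0785 = 0.6455

PNS ≈ 0.6455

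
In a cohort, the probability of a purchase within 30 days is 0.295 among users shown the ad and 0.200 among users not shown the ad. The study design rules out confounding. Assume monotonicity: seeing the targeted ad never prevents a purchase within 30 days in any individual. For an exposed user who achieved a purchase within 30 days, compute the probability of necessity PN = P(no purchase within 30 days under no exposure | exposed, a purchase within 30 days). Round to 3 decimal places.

PN ≈ 0.322

Let p₁ = 0.295, p₀ = 0.2.
Under exogeneity and monotonicity, PN = (p₁ − p₀) / p₁.
PN = (0.295 − 0.2) / 0.295 = 0.095 / 0.295 ≈ 0.3220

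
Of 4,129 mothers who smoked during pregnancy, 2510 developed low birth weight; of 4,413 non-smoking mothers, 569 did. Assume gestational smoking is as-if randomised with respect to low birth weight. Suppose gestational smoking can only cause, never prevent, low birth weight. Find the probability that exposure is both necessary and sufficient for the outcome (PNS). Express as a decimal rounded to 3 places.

PNS ≈ 0.479

p₁ = P(outcome | exposed) = 2510/4129 = 0.6079
p₀ = P(outcome | unexposed) = 569/4413 = 0.12894
Under exogeneity and monotonicity, PNS = p₁ − p₀.
PNS = 0.6079 − 0.12894 = 0.47896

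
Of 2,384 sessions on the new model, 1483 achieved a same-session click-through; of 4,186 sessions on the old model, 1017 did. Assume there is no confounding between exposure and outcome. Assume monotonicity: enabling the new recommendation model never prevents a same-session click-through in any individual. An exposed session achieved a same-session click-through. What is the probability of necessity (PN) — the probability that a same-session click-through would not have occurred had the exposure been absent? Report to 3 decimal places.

p₁ = P(outcome | exposed) = 1483/2384 = 0.62206
p₀ = P(outcome | unexposed) = 1017/4186 = 0.24295
Under exogeneity and monotonicity, PN = (p₁ − p₀) / p₁.
PN = (0.62206 − 0.24295) / 0.62206 = 0.37911 / 0.62206 ≈ 0.6094

PN ≈ 0.609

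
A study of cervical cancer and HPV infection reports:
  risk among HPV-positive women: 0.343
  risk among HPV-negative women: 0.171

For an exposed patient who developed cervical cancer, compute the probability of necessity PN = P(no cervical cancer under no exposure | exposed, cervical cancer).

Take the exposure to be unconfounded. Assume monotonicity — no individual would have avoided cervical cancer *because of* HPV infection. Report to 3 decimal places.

PN ≈ 0.501

Let p₁ = 0.343, p₀ = 0.171.
Under exogeneity and monotonicity, PN = (p₁ − p₀) / p₁.
PN = (0.343 − 0.171) / 0.343 = 0.172 / 0.343 ≈ 0.5015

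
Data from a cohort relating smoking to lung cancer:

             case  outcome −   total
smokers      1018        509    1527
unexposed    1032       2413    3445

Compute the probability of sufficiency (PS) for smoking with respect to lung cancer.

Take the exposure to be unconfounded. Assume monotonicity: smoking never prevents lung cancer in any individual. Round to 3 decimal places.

p₁ = P(outcome | exposed) = 1018/1527 = 0.66667
p₀ = P(outcome | unexposed) = 1032/3445 = 0.29956
Under exogeneity and monotonicity, PS = (p₁ − p₀) / (1 − p₀).
PS = (0.66667 − 0.29956) / (1 − 0.29956) = 0.3671 / 0.70044 ≈ 0.5241

PS ≈ 0.524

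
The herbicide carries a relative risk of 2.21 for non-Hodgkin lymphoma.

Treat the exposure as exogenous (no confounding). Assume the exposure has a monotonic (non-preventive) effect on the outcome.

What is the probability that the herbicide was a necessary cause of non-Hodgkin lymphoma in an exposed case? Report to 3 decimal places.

PN ≈ 0.548

Under exogeneity and monotonicity, PN = (RR − 1) / RR = 1 − 1/RR.
PN = (2.21 − 1) / 2.21 = 1.21 / 2.21 ≈ 0.5475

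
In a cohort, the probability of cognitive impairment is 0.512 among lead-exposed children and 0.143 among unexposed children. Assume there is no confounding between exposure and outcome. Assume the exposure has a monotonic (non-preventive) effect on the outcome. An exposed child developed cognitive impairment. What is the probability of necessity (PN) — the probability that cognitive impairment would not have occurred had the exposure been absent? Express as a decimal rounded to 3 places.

PN ≈ 0.721

Let p₁ = 0.512, p₀ = 0.143.
Under exogeneity and monotonicity, PN = (p₁ − p₀) / p₁.
PN = (0.512 − 0.143) / 0.512 = 0.369 / 0.512 ≈ 0.7207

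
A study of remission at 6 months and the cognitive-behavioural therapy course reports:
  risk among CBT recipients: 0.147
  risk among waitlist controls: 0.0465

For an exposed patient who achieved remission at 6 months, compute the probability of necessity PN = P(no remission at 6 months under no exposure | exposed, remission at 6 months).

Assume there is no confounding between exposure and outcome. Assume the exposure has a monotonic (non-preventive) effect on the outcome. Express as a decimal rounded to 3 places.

PN ≈ 0.684

Let p₁ = 0.147, p₀ = 0.0465.
Under exogeneity and monotonicity, PN = (p₁ − p₀) / p₁.
PN = (0.147 − 0.0465) / 0.147 = 0.1005 / 0.147 ≈ 0.6837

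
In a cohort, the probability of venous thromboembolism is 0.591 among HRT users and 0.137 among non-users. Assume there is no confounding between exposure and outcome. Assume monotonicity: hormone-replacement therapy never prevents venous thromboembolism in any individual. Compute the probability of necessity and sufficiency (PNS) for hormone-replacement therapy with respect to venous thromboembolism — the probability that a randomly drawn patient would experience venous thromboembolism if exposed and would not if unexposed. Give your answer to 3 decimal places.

Let p₁ = 0.591, p₀ = 0.137.
Under exogeneity and monotonicity, PNS = p₁ − p₀.
PNS = 0.591 − 0.137 = 0.454

PNS ≈ 0.454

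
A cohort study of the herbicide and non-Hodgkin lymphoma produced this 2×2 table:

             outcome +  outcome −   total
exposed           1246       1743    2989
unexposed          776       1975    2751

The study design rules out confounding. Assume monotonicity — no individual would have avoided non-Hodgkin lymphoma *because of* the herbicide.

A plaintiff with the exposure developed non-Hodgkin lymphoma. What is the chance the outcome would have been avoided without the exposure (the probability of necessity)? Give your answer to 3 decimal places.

PN ≈ 0.323

p₁ = P(outcome | exposed) = 1246/2989 = 0.41686
p₀ = P(outcome | unexposed) = 776/2751 = 0.28208
Under exogeneity and monotonicity, PN = (p₁ − p₀)/p₁.
PN = (0.41686 − 0.28208) / 0.41686 ≈ 0.3233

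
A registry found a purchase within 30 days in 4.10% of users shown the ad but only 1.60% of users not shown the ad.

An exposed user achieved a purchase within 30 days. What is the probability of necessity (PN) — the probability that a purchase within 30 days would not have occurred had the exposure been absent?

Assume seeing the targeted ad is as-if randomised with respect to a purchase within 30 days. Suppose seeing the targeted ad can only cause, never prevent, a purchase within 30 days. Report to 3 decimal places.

p₁ = 0.041, p₀ = 0.016.
Under exogeneity and monotonicity, PN = (p₁ − p₀) / p₁.
PN = (0.041 − 0.016) / 0.041 = 0.025 / 0.041 ≈ 0.6098

PN ≈ 0.610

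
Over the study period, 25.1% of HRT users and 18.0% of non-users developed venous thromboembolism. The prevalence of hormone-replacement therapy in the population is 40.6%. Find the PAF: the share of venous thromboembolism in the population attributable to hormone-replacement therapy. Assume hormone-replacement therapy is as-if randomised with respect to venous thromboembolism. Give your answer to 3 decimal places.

p₁ = 0.251, p₀ = 0.18.
Overall risk P(Y=1) = π·p₁ + (1−π)·p₀ = 0.406×0.251 + 0.594×0.18 = 0.20883.
Under exogeneity, PAF = [P(Y=1) − p₀] / P(Y=1).
PAF = (0.20883 − 0.18) / 0.20883 ≈ 0.1380

PAF ≈ 0.138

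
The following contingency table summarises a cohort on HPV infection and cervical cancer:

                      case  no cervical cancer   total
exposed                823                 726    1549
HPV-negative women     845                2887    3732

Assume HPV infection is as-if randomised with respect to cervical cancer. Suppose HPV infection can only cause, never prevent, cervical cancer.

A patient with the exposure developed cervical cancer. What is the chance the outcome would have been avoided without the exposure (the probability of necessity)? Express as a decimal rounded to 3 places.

p₁ = P(outcome | exposed) = 823/1549 = 0.53131
p₀ = P(outcome | unexposed) = 845/3732 = 0.22642
Under exogeneity and monotonicity, PN = (p₁ − p₀) / p₁.
PN = (0.53131 − 0.22642) / 0.53131 = 0.30489 / 0.53131 ≈ 0.5738

PN ≈ 0.574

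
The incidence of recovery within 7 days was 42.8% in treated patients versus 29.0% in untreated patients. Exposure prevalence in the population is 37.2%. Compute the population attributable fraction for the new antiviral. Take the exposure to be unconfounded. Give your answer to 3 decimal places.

p₁ = 0.428, p₀ = 0.29.
Overall risk P(Y=1) = π·p₁ + (1−π)·p₀ = 0.372×0.428 + 0.628×0.29 = 0.34134.
Under exogeneity, PAF = [P(Y=1) − p₀] / P(Y=1).
PAF = (0.34134 − 0.29) / 0.34134 ≈ 0.1504

PAF ≈ 0.150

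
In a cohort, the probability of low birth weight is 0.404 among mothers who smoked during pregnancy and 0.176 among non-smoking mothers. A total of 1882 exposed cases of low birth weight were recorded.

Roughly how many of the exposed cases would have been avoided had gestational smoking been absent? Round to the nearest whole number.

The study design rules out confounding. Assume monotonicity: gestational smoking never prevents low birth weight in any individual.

about 1062 cases

Let p₁ = 0.404, p₀ = 0.176.
PN = (p₁ − p₀)/p₁ = (0.404 − 0.176) / 0.404 ≈ 0.56436.
Attributable cases ≈ PN × (exposed cases) = 0.56436 × 1882 ≈ 1062.12.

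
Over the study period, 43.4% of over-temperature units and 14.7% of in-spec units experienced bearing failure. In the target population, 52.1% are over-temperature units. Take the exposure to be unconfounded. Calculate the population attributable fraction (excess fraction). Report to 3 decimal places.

PAF ≈ 0.504

p₁ = 0.434, p₀ = 0.147.
Overall risk P(Y=1) = π·p₁ + (1−π)·p₀ = 0.521×0.434 + 0.479×0.147 = 0.29653.
Under exogeneity, PAF = [P(Y=1) − p₀] / P(Y=1).
PAF = (0.29653 − 0.147) / 0.29653 ≈ 0.5043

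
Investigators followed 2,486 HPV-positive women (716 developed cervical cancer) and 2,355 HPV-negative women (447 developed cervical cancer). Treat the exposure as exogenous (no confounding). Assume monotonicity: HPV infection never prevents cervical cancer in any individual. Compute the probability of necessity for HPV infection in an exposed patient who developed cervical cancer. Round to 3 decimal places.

p₁ = P(outcome | exposed) = 716/2486 = 0.28801
p₀ = P(outcome | unexposed) = 447/2355 = 0.18981
Under exogeneity and monotonicity, PN = (p₁ − p₀) / p₁.
PN = (0.28801 − 0.18981) / 0.28801 = 0.098204 / 0.28801 ≈ 0.3410

PN ≈ 0.341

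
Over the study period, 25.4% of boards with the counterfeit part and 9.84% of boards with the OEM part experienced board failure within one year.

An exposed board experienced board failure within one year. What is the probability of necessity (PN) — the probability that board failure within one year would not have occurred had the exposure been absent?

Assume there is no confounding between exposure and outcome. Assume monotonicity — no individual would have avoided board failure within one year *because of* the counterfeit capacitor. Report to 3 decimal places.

p₁ = 0.254, p₀ = 0.0984.
Under exogeneity and monotonicity, PN = (p₁ − p₀) / p₁.
PN = (0.254 − 0.0984) / 0.254 = 0.1556 / 0.254 ≈ 0.6126

PN ≈ 0.613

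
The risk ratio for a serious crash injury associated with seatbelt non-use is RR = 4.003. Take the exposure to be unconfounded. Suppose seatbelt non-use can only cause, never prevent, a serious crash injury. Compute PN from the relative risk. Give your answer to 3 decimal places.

Under exogeneity and monotonicity, PN = (RR − 1) / RR = 1 − 1/RR.
PN = (4.003 − 1) / 4.003 = 3.003 / 4.003 ≈ 0.7502

PN ≈ 0.750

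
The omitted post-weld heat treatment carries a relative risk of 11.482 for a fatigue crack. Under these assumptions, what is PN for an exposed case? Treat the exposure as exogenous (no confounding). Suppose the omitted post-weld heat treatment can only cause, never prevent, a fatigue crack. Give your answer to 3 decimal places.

Under exogeneity and monotonicity, PN = (RR − 1) / RR = 1 − 1/RR.
PN = (11.482 − 1) / 11.482 = 10.48 / 11.482 ≈ 0.9129

PN ≈ 0.913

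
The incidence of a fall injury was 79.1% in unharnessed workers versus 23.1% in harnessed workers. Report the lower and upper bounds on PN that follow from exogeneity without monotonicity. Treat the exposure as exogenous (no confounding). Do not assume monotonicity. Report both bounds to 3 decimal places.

0.708 ≤ PN ≤ 0.972

p₁ = 0.791, p₀ = 0.231.
Under exogeneity alone the bounds on PN are max{0,(p₁−p₀)/p₁} ≤ PN ≤ min{1,(1−p₀)/p₁}.
  lower = (p₁ − p₀)/p₁ = 0.56 / 0.791 ≈ 0.7080
  upper = min{1, (1 − p₀)/p₁} = 0.769 / 0.791 ≈ 0.9722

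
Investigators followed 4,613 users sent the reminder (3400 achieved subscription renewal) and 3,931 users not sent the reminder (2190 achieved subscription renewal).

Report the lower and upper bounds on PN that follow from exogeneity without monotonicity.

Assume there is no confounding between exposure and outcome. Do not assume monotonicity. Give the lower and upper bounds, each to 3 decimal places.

0.244 ≤ PN ≤ 0.601

p₁ = P(outcome | exposed) = 3400/4613 = 0.73705
p₀ = P(outcome | unexposed) = 2190/3931 = 0.55711
Under exogeneity alone the bounds on PN are max{0,(p₁−p₀)/p₁} ≤ PN ≤ min{1,(1−p₀)/p₁}.
  lower = (p₁ − p₀)/p₁ = 0.17994 / 0.73705 ≈ 0.2441
  upper = min{1, (1 − p₀)/p₁} = 0.44289 / 0.73705 ≈ 0.6009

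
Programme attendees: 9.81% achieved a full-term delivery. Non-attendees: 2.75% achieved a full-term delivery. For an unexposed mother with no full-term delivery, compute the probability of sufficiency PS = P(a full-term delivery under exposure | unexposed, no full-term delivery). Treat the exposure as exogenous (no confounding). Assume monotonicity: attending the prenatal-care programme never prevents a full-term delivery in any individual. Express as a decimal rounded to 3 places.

p₁ = 0.0981, p₀ = 0.0275.
Under exogeneity and monotonicity, PS = (p₁ − p₀) / (1 − p₀).
PS = (0.0981 − 0.0275) / (1 − 0.0275) = 0.0706 / 0.9725 ≈ 0.0726

PS ≈ 0.073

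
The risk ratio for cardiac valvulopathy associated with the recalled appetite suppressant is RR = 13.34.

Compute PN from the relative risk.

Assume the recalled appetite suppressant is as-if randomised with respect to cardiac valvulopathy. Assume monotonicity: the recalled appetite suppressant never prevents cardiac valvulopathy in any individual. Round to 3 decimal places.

PN ≈ 0.925

Under exogeneity and monotonicity, PN = (RR − 1) / RR = 1 − 1/RR.
PN = (13.34 − 1) / 13.34 = 12.34 / 13.34 ≈ 0.9250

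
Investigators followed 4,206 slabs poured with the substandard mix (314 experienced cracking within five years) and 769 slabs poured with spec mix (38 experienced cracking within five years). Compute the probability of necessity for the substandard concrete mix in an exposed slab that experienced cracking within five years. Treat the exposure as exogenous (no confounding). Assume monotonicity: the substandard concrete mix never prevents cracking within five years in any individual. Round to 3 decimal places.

p₁ = P(outcome | exposed) = 314/4206 = 0.074655
p₀ = P(outcome | unexposed) = 38/769 = 0.049415
Under exogeneity and monotonicity, PN = (p₁ − p₀) / p₁.
PN = (0.074655 − 0.049415) / 0.074655 = 0.02524 / 0.074655 ≈ 0.3381

PN ≈ 0.338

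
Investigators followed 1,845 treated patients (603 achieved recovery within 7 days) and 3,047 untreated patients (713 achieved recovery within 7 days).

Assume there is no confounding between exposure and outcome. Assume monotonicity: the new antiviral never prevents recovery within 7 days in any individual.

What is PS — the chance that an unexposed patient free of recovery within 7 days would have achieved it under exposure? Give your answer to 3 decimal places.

p₁ = P(outcome | exposed) = 603/1845 = 0.32683
p₀ = P(outcome | unexposed) = 713/3047 = 0.234
Under exogeneity and monotonicity, PS = (p₁ − p₀) / (1 − p₀).
PS = (0.32683 − 0.234) / (1 − 0.234) = 0.092829 / 0.766 ≈ 0.1212

PS ≈ 0.121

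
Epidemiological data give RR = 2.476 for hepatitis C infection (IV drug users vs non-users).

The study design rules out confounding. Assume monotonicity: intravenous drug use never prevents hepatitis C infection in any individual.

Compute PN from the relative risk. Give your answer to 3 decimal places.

PN ≈ 0.596

Under exogeneity and monotonicity, PN = (RR − 1) / RR = 1 − 1/RR.
PN = (2.476 − 1) / 2.476 = 1.476 / 2.476 ≈ 0.5961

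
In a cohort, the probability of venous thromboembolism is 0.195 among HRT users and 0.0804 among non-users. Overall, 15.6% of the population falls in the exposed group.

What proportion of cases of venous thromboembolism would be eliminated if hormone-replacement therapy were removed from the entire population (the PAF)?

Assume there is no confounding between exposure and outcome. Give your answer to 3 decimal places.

PAF ≈ 0.182

Let p₁ = 0.195, p₀ = 0.0804.
Overall risk P(Y=1) = π·p₁ + (1−π)·p₀ = 0.156×0.195 + 0.844×0.0804 = 0.098278.
Under exogeneity, PAF = [P(Y=1) − p₀] / P(Y=1).
PAF = (0.098278 − 0.0804) / 0.098278 ≈ 0.1819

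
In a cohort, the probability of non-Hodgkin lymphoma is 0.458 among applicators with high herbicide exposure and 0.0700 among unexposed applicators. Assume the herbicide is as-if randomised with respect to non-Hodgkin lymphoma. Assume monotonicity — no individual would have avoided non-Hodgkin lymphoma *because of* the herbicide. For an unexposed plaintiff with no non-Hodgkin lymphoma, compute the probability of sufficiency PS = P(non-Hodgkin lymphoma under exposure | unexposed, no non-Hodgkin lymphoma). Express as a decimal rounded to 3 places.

PS ≈ 0.417

Let p₁ = 0.458, p₀ = 0.07.
Under exogeneity and monotonicity, PS = (p₁ − p₀) / (1 − p₀).
PS = (0.458 − 0.07) / (1 − 0.07) = 0.388 / 0.93 ≈ 0.4172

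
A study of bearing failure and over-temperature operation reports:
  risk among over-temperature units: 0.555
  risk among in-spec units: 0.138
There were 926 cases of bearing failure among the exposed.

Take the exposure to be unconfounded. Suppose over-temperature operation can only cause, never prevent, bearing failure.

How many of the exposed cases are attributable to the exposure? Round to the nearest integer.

Let p₁ = 0.555, p₀ = 0.138.
PN = (p₁ − p₀)/p₁ = (0.555 − 0.138) / 0.555 ≈ 0.75135.
Attributable cases ≈ PN × (exposed cases) = 0.75135 × 926 ≈ 695.75.

about 696 cases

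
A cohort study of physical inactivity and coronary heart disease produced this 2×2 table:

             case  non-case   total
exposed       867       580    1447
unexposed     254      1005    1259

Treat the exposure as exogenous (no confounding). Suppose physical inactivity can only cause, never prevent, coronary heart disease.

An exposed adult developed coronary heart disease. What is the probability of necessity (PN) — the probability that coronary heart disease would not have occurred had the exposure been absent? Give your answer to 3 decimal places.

PN ≈ 0.663

p₁ = P(outcome | exposed) = 867/1447 = 0.59917
p₀ = P(outcome | unexposed) = 254/1259 = 0.20175
Under exogeneity and monotonicity, PN = (p₁ − p₀)/p₁.
PN = (0.59917 − 0.20175) / 0.59917 ≈ 0.6633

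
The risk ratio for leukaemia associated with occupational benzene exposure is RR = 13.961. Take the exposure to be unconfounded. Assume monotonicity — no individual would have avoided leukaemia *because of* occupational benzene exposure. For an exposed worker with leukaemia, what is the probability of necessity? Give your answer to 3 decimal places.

Under exogeneity and monotonicity, PN = (RR − 1) / RR = 1 − 1/RR.
PN = (13.961 − 1) / 13.961 = 12.96 / 13.961 ≈ 0.9284

PN ≈ 0.928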